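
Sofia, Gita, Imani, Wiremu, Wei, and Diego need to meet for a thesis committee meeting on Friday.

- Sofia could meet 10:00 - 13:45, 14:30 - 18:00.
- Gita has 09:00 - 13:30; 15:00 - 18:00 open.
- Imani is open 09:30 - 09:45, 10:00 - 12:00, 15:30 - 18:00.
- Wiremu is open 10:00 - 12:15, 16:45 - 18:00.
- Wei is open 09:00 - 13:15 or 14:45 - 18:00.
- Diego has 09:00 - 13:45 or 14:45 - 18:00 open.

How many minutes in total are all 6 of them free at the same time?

Sofia ∩ Gita: 10:00-13:30, 15:00-18:00.
Sofia ∩ Gita ∩ Imani: 10:00-12:00, 15:30-18:00.
Sofia ∩ Gita ∩ Imani ∩ Wiremu: 10:00-12:00, 16:45-18:00.
Sofia ∩ Gita ∩ Imani ∩ Wiremu ∩ Wei: 10:00-12:00, 16:45-18:00.
Sofia ∩ Gita ∩ Imani ∩ Wiremu ∩ Wei ∩ Diego: 10:00-12:00, 16:45-18:00.
Summing the common windows: 120 + 75 = 195 minutes.

195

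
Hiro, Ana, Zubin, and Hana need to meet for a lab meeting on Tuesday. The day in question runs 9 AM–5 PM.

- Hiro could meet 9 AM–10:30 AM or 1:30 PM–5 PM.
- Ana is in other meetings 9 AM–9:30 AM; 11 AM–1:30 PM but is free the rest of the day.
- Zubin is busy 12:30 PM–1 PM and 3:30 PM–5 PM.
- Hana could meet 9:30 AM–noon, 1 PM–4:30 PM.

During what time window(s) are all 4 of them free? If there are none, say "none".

Hiro free: 09:00-10:30, 13:30-17:00.
Ana free: 09:30-11:00, 13:30-17:00 (invert busy blocks within the working day).
Zubin free: 09:00-12:30, 13:00-15:30 (invert busy blocks within the working day).
Hana free: 09:30-12:00, 13:00-16:30.
Hiro ∩ Ana: 09:30-10:30, 13:30-17:00.
Hiro ∩ Ana ∩ Zubin: 09:30-10:30, 13:30-15:30.
Hiro ∩ Ana ∩ Zubin ∩ Hana: 09:30-10:30, 13:30-15:30.
So the common availability across everyone is 09:30-10:30, 13:30-15:30.

09:30-10:30, 13:30-15:30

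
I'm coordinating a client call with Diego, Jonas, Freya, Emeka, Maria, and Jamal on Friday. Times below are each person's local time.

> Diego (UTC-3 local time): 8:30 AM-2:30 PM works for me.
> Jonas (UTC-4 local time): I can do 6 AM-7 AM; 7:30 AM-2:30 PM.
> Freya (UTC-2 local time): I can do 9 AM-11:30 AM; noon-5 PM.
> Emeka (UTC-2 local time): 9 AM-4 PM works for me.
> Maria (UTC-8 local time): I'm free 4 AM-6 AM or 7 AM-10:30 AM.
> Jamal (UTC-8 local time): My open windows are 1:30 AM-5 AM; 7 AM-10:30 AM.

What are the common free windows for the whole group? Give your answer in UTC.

12:00-13:00, 15:00-17:30

Diego in UTC: 11:30-17:30 (add 3h to convert from UTC-3).
Jonas in UTC: 10:00-11:00, 11:30-18:30 (add 4h to convert from UTC-4).
Freya in UTC: 11:00-13:30, 14:00-19:00 (add 2h to convert from UTC-2).
Emeka in UTC: 11:00-18:00 (add 2h to convert from UTC-2).
Maria in UTC: 12:00-14:00, 15:00-18:30 (add 8h to convert from UTC-8).
Jamal in UTC: 09:30-13:00, 15:00-18:30 (add 8h to convert from UTC-8).
Diego ∩ Jonas: 11:30-17:30.
Diego ∩ Jonas ∩ Freya: 11:30-13:30, 14:00-17:30.
Diego ∩ Jonas ∩ Freya ∩ Emeka: 11:30-13:30, 14:00-17:30.
Diego ∩ Jonas ∩ Freya ∩ Emeka ∩ Maria: 12:00-13:30, 15:00-17:30.
Diego ∩ Jonas ∩ Freya ∩ Emeka ∩ Maria ∩ Jamal: 12:00-13:00, 15:00-17:30.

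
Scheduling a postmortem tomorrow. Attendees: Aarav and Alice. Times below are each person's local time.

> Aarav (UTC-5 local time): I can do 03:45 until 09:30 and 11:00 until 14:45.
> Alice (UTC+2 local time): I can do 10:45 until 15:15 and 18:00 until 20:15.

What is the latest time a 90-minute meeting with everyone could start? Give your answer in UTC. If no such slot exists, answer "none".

16:45

Aarav in UTC: 08:45-14:30, 16:00-19:45 (add 5h to convert from UTC-5).
Alice in UTC: 08:45-13:15, 16:00-18:15 (subtract 2h to convert from UTC+2).
Aarav ∩ Alice: 08:45-13:15, 16:00-18:15.
Those are the intersection windows.
The last common window of at least 90 minutes is 16:00-18:15; a 90-minute meeting can start as late as 16:45 and still end by 18:15.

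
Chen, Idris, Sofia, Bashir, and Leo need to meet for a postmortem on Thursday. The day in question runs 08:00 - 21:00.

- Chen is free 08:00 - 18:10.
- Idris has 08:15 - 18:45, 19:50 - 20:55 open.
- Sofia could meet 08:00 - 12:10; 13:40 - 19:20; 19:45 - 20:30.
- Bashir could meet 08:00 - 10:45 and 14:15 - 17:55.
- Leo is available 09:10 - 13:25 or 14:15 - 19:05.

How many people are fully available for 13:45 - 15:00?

Chen, Idris, and Sofia can make the full 13:45-15:00 slot — that's 3.

3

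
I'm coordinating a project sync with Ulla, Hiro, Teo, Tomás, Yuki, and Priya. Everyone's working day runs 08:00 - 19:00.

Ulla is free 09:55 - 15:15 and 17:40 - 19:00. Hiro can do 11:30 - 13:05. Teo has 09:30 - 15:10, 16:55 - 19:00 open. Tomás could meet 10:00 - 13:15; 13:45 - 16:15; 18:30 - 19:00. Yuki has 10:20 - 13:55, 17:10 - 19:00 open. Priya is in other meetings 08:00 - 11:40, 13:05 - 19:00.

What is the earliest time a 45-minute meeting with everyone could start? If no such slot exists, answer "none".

11:40

Ulla free: 09:55-15:15, 17:40-19:00.
Hiro free: 11:30-13:05.
Teo free: 09:30-15:10, 16:55-19:00.
Tomás free: 10:00-13:15, 13:45-16:15, 18:30-19:00.
Yuki free: 10:20-13:55, 17:10-19:00.
Priya free: 11:40-13:05 (invert busy blocks within the working day).
Ulla ∩ Hiro: 11:30-13:05.
Ulla ∩ Hiro ∩ Teo: 11:30-13:05.
Ulla ∩ Hiro ∩ Teo ∩ Tomás: 11:30-13:05.
Ulla ∩ Hiro ∩ Teo ∩ Tomás ∩ Yuki: 11:30-13:05.
Ulla ∩ Hiro ∩ Teo ∩ Tomás ∩ Yuki ∩ Priya: 11:40-13:05.
The first common window of at least 45 minutes is 11:40-13:05, so the earliest start is 11:40.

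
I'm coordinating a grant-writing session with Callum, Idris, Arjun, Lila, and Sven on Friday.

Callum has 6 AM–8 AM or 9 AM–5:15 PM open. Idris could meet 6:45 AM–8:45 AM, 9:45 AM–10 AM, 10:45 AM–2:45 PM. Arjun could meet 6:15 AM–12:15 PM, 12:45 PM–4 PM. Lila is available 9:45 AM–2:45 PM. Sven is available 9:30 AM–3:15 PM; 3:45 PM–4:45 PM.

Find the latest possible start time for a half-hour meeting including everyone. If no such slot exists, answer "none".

14:15

Callum ∩ Idris: 06:45-08:00, 09:45-10:00, 10:45-14:45.
Callum ∩ Idris ∩ Arjun: 06:45-08:00, 09:45-10:00, 10:45-12:15, 12:45-14:45.
Callum ∩ Idris ∩ Arjun ∩ Lila: 09:45-10:00, 10:45-12:15, 12:45-14:45.
Callum ∩ Idris ∩ Arjun ∩ Lila ∩ Sven: 09:45-10:00, 10:45-12:15, 12:45-14:45.
So the common availability across everyone is 09:45-10:00, 10:45-12:15, 12:45-14:45.
The last common window of at least 30 minutes is 12:45-14:45; a 30-minute meeting can start as late as 14:15 and still end by 14:45.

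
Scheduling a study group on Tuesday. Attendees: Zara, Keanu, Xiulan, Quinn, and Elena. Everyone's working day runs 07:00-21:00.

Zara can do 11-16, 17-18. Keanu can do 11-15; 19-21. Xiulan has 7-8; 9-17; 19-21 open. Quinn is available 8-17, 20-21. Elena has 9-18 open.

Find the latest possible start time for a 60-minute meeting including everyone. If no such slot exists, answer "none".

Zara ∩ Keanu: 11:00-15:00.
Zara ∩ Keanu ∩ Xiulan: 11:00-15:00.
Zara ∩ Keanu ∩ Xiulan ∩ Quinn: 11:00-15:00.
Zara ∩ Keanu ∩ Xiulan ∩ Quinn ∩ Elena: 11:00-15:00.
The last common window of at least 60 minutes is 11:00-15:00; a 60-minute meeting can start as late as 14:00 and still end by 15:00.

14:00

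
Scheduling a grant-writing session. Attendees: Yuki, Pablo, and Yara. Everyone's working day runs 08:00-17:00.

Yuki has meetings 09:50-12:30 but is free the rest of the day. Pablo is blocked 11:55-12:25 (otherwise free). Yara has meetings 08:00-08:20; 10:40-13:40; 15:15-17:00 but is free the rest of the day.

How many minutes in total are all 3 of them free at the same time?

Yuki free: 08:00-09:50, 12:30-17:00 (invert busy blocks within the working day).
Pablo free: 08:00-11:55, 12:25-17:00 (invert busy blocks within the working day).
Yara free: 08:20-10:40, 13:40-15:15 (invert busy blocks within the working day).
Yuki ∩ Pablo: 08:00-09:50, 12:30-17:00.
Yuki ∩ Pablo ∩ Yara: 08:20-09:50, 13:40-15:15.
Those are the intersection windows.
Summing the common windows: 90 + 95 = 185 minutes.

185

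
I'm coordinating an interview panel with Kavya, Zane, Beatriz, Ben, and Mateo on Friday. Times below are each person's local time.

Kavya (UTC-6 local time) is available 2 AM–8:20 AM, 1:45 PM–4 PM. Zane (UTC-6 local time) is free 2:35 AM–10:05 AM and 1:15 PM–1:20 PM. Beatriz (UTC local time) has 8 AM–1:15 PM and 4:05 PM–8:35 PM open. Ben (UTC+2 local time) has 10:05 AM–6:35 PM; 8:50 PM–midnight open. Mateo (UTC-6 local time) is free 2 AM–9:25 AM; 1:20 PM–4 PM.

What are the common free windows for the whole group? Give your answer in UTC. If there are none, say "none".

08:35-13:15

Kavya in UTC: 08:00-14:20, 19:45-22:00 (add 6h to convert from UTC-6).
Zane in UTC: 08:35-16:05, 19:15-19:20 (add 6h to convert from UTC-6).
Beatriz in UTC: 08:00-13:15, 16:05-20:35.
Ben in UTC: 08:05-16:35, 18:50-22:00 (subtract 2h to convert from UTC+2).
Mateo in UTC: 08:00-15:25, 19:20-22:00 (add 6h to convert from UTC-6).
Kavya ∩ Zane: 08:35-14:20.
Kavya ∩ Zane ∩ Beatriz: 08:35-13:15.
Kavya ∩ Zane ∩ Beatriz ∩ Ben: 08:35-13:15.
Kavya ∩ Zane ∩ Beatriz ∩ Ben ∩ Mateo: 08:35-13:15.
So the common availability across everyone is 08:35-13:15.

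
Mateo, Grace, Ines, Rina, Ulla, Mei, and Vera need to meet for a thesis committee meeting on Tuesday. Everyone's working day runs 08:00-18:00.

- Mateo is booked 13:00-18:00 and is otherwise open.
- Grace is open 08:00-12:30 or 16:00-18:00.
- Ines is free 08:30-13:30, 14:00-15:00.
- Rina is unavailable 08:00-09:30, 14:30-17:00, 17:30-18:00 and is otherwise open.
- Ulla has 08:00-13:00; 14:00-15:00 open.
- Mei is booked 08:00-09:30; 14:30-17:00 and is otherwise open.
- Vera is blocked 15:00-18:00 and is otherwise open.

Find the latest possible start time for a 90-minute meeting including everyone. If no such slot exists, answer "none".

11:00

Mateo free: 08:00-13:00 (invert busy blocks within the working day).
Grace free: 08:00-12:30, 16:00-18:00.
Ines free: 08:30-13:30, 14:00-15:00.
Rina free: 09:30-14:30, 17:00-17:30 (invert busy blocks within the working day).
Ulla free: 08:00-13:00, 14:00-15:00.
Mei free: 09:30-14:30, 17:00-18:00 (invert busy blocks within the working day).
Vera free: 08:00-15:00 (invert busy blocks within the working day).
Mateo ∩ Grace: 08:00-12:30.
Mateo ∩ Grace ∩ Ines: 08:30-12:30.
Mateo ∩ Grace ∩ Ines ∩ Rina: 09:30-12:30.
Mateo ∩ Grace ∩ Ines ∩ Rina ∩ Ulla: 09:30-12:30.
Mateo ∩ Grace ∩ Ines ∩ Rina ∩ Ulla ∩ Mei: 09:30-12:30.
Mateo ∩ Grace ∩ Ines ∩ Rina ∩ Ulla ∩ Mei ∩ Vera: 09:30-12:30.
The last common window of at least 90 minutes is 09:30-12:30; a 90-minute meeting can start as late as 11:00 and still end by 12:30.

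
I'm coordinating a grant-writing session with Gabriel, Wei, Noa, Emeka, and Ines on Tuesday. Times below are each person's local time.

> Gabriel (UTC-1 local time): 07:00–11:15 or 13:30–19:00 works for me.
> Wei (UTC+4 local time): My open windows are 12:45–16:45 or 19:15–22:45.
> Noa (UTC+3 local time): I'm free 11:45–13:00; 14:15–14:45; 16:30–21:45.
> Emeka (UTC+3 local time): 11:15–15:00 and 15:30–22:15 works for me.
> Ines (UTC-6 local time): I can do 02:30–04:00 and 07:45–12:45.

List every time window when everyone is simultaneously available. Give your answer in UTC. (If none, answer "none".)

Gabriel in UTC: 08:00-12:15, 14:30-20:00 (add 1h to convert from UTC-1).
Wei in UTC: 08:45-12:45, 15:15-18:45 (subtract 4h to convert from UTC+4).
Noa in UTC: 08:45-10:00, 11:15-11:45, 13:30-18:45 (subtract 3h to convert from UTC+3).
Emeka in UTC: 08:15-12:00, 12:30-19:15 (subtract 3h to convert from UTC+3).
Ines in UTC: 08:30-10:00, 13:45-18:45 (add 6h to convert from UTC-6).
Gabriel ∩ Wei: 08:45-12:15, 15:15-18:45.
Gabriel ∩ Wei ∩ Noa: 08:45-10:00, 11:15-11:45, 15:15-18:45.
Gabriel ∩ Wei ∩ Noa ∩ Emeka: 08:45-10:00, 11:15-11:45, 15:15-18:45.
Gabriel ∩ Wei ∩ Noa ∩ Emeka ∩ Ines: 08:45-10:00, 15:15-18:45.
So the common availability across everyone is 08:45-10:00, 15:15-18:45.

08:45-10:00, 15:15-18:45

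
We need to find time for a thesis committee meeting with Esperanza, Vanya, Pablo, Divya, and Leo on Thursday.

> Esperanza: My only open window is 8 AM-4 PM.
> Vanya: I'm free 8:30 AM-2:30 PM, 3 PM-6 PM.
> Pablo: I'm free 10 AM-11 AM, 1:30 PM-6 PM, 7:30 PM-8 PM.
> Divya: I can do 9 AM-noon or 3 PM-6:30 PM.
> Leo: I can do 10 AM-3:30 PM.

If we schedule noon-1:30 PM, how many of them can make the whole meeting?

Esperanza, Vanya, and Leo can make the full 12:00-13:30 slot — that's 3.

3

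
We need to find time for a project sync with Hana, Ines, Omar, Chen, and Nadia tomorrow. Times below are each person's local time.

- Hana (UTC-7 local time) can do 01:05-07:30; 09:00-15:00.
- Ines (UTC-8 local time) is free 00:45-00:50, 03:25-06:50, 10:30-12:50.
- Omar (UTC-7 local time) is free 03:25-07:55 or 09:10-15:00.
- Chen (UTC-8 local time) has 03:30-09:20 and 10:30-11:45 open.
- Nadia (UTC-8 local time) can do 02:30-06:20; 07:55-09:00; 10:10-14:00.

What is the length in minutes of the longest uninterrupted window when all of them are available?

170

Hana in UTC: 08:05-14:30, 16:00-22:00 (add 7h to convert from UTC-7).
Ines in UTC: 08:45-08:50, 11:25-14:50, 18:30-20:50 (add 8h to convert from UTC-8).
Omar in UTC: 10:25-14:55, 16:10-22:00 (add 7h to convert from UTC-7).
Chen in UTC: 11:30-17:20, 18:30-19:45 (add 8h to convert from UTC-8).
Nadia in UTC: 10:30-14:20, 15:55-17:00, 18:10-22:00 (add 8h to convert from UTC-8).
Hana ∩ Ines: 08:45-08:50, 11:25-14:30, 18:30-20:50.
Hana ∩ Ines ∩ Omar: 11:25-14:30, 18:30-20:50.
Hana ∩ Ines ∩ Omar ∩ Chen: 11:30-14:30, 18:30-19:45.
Hana ∩ Ines ∩ Omar ∩ Chen ∩ Nadia: 11:30-14:20, 18:30-19:45.
So the common availability across everyone is 11:30-14:20, 18:30-19:45.
The longest is 11:30-14:20 at 170 minutes.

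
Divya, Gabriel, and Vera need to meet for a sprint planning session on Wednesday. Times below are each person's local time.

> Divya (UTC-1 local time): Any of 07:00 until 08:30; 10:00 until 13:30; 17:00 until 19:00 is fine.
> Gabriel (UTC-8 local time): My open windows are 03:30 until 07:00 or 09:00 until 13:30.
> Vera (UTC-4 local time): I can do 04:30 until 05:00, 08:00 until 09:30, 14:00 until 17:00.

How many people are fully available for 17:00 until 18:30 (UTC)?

Divya in UTC: 08:00-09:30, 11:00-14:30, 18:00-20:00 (add 1h to convert from UTC-1).
Gabriel in UTC: 11:30-15:00, 17:00-21:30 (add 8h to convert from UTC-8).
Vera in UTC: 08:30-09:00, 12:00-13:30, 18:00-21:00 (add 4h to convert from UTC-4).
Gabriel can make the full 17:00-18:30 slot — that's 1.

1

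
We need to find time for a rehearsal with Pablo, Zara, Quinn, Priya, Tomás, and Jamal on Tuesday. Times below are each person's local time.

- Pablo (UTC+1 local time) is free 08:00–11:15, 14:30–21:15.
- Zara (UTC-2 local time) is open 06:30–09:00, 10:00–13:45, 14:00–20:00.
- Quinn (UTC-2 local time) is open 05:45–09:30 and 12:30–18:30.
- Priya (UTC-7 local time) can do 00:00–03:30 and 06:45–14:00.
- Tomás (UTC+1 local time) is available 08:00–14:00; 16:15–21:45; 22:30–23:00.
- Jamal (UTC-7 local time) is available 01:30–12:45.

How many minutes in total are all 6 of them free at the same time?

Pablo in UTC: 07:00-10:15, 13:30-20:15 (subtract 1h to convert from UTC+1).
Zara in UTC: 08:30-11:00, 12:00-15:45, 16:00-22:00 (add 2h to convert from UTC-2).
Quinn in UTC: 07:45-11:30, 14:30-20:30 (add 2h to convert from UTC-2).
Priya in UTC: 07:00-10:30, 13:45-21:00 (add 7h to convert from UTC-7).
Tomás in UTC: 07:00-13:00, 15:15-20:45, 21:30-22:00 (subtract 1h to convert from UTC+1).
Jamal in UTC: 08:30-19:45 (add 7h to convert from UTC-7).
Pablo ∩ Zara: 08:30-10:15, 13:30-15:45, 16:00-20:15.
Pablo ∩ Zara ∩ Quinn: 08:30-10:15, 14:30-15:45, 16:00-20:15.
Pablo ∩ Zara ∩ Quinn ∩ Priya: 08:30-10:15, 14:30-15:45, 16:00-20:15.
Pablo ∩ Zara ∩ Quinn ∩ Priya ∩ Tomás: 08:30-10:15, 15:15-15:45, 16:00-20:15.
Pablo ∩ Zara ∩ Quinn ∩ Priya ∩ Tomás ∩ Jamal: 08:30-10:15, 15:15-15:45, 16:00-19:45.
Summing the common windows: 105 + 30 + 225 = 360 minutes.

360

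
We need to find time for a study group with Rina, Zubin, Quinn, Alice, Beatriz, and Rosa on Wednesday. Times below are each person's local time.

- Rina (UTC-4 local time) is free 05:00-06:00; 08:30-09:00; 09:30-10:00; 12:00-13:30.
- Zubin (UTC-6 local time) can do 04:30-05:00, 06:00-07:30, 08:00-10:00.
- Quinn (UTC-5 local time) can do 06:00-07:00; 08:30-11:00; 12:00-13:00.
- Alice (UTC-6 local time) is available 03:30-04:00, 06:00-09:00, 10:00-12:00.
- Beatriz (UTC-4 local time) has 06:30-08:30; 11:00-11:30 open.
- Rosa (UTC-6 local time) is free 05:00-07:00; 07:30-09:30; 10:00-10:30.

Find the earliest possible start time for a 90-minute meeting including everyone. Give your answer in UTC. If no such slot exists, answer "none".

Rina in UTC: 09:00-10:00, 12:30-13:00, 13:30-14:00, 16:00-17:30 (add 4h to convert from UTC-4).
Zubin in UTC: 10:30-11:00, 12:00-13:30, 14:00-16:00 (add 6h to convert from UTC-6).
Quinn in UTC: 11:00-12:00, 13:30-16:00, 17:00-18:00 (add 5h to convert from UTC-5).
Alice in UTC: 09:30-10:00, 12:00-15:00, 16:00-18:00 (add 6h to convert from UTC-6).
Beatriz in UTC: 10:30-12:30, 15:00-15:30 (add 4h to convert from UTC-4).
Rosa in UTC: 11:00-13:00, 13:30-15:30, 16:00-16:30 (add 6h to convert from UTC-6).
Rina ∩ Zubin: 12:30-13:00.
Rina ∩ Zubin ∩ Quinn: ∅.
Rina ∩ Zubin ∩ Quinn ∩ Alice: ∅.
Rina ∩ Zubin ∩ Quinn ∩ Alice ∩ Beatriz: ∅.
Rina ∩ Zubin ∩ Quinn ∩ Alice ∩ Beatriz ∩ Rosa: ∅.
There is no time when everyone is free.
No common window is at least 90 minutes long.

none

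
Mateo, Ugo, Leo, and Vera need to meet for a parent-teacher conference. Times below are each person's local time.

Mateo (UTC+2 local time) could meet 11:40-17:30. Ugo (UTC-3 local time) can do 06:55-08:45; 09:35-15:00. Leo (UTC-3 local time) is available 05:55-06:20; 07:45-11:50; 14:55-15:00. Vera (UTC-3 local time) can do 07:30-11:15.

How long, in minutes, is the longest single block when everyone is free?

100

Mateo in UTC: 09:40-15:30 (subtract 2h to convert from UTC+2).
Ugo in UTC: 09:55-11:45, 12:35-18:00 (add 3h to convert from UTC-3).
Leo in UTC: 08:55-09:20, 10:45-14:50, 17:55-18:00 (add 3h to convert from UTC-3).
Vera in UTC: 10:30-14:15 (add 3h to convert from UTC-3).
Mateo ∩ Ugo: 09:55-11:45, 12:35-15:30.
Mateo ∩ Ugo ∩ Leo: 10:45-11:45, 12:35-14:50.
Mateo ∩ Ugo ∩ Leo ∩ Vera: 10:45-11:45, 12:35-14:15.
The longest is 12:35-14:15 at 100 minutes.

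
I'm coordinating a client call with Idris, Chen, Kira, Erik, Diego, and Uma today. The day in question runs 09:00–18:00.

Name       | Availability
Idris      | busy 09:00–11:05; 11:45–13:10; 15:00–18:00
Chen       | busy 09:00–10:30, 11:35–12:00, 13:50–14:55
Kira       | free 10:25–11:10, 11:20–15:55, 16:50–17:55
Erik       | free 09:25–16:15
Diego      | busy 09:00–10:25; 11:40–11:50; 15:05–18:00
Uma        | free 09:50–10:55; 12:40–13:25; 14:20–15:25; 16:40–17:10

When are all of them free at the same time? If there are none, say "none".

Idris free: 11:05-11:45, 13:10-15:00 (invert busy blocks within the working day).
Chen free: 10:30-11:35, 12:00-13:50, 14:55-18:00 (invert busy blocks within the working day).
Kira free: 10:25-11:10, 11:20-15:55, 16:50-17:55.
Erik free: 09:25-16:15.
Diego free: 10:25-11:40, 11:50-15:05 (invert busy blocks within the working day).
Uma free: 09:50-10:55, 12:40-13:25, 14:20-15:25, 16:40-17:10.
Idris ∩ Chen: 11:05-11:35, 13:10-13:50, 14:55-15:00.
Idris ∩ Chen ∩ Kira: 11:05-11:10, 11:20-11:35, 13:10-13:50, 14:55-15:00.
Idris ∩ Chen ∩ Kira ∩ Erik: 11:05-11:10, 11:20-11:35, 13:10-13:50, 14:55-15:00.
Idris ∩ Chen ∩ Kira ∩ Erik ∩ Diego: 11:05-11:10, 11:20-11:35, 13:10-13:50, 14:55-15:00.
Idris ∩ Chen ∩ Kira ∩ Erik ∩ Diego ∩ Uma: 13:10-13:25, 14:55-15:00.
Those are the intersection windows.

13:10-13:25, 14:55-15:00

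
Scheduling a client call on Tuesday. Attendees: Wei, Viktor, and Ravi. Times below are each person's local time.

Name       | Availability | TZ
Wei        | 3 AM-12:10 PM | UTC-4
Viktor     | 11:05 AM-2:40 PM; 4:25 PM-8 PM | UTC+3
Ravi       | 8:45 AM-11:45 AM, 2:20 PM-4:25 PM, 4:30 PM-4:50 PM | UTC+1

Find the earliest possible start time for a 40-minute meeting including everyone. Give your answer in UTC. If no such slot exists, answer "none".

Wei in UTC: 07:00-16:10 (add 4h to convert from UTC-4).
Viktor in UTC: 08:05-11:40, 13:25-17:00 (subtract 3h to convert from UTC+3).
Ravi in UTC: 07:45-10:45, 13:20-15:25, 15:30-15:50 (subtract 1h to convert from UTC+1).
Wei ∩ Viktor: 08:05-11:40, 13:25-16:10.
Wei ∩ Viktor ∩ Ravi: 08:05-10:45, 13:25-15:25, 15:30-15:50.
The first common window of at least 40 minutes is 08:05-10:45, so the earliest start is 08:05.

08:05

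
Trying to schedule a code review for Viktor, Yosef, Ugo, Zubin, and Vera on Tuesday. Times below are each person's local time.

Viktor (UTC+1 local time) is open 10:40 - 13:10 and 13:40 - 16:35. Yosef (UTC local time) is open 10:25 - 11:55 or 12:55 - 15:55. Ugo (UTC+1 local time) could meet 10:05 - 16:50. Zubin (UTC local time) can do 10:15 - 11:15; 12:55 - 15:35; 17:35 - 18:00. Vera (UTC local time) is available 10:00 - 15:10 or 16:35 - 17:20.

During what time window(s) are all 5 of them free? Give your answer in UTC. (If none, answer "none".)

10:25-11:15, 12:55-15:10

Viktor in UTC: 09:40-12:10, 12:40-15:35 (subtract 1h to convert from UTC+1).
Yosef in UTC: 10:25-11:55, 12:55-15:55.
Ugo in UTC: 09:05-15:50 (subtract 1h to convert from UTC+1).
Zubin in UTC: 10:15-11:15, 12:55-15:35, 17:35-18:00.
Vera in UTC: 10:00-15:10, 16:35-17:20.
Viktor ∩ Yosef: 10:25-11:55, 12:55-15:35.
Viktor ∩ Yosef ∩ Ugo: 10:25-11:55, 12:55-15:35.
Viktor ∩ Yosef ∩ Ugo ∩ Zubin: 10:25-11:15, 12:55-15:35.
Viktor ∩ Yosef ∩ Ugo ∩ Zubin ∩ Vera: 10:25-11:15, 12:55-15:10.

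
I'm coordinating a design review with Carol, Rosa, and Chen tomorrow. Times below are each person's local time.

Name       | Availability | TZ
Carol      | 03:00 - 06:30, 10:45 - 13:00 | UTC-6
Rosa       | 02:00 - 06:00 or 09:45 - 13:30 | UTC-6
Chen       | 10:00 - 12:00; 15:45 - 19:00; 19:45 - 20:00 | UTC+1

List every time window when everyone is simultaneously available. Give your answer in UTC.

09:00-11:00, 16:45-18:00, 18:45-19:00

Carol in UTC: 09:00-12:30, 16:45-19:00 (add 6h to convert from UTC-6).
Rosa in UTC: 08:00-12:00, 15:45-19:30 (add 6h to convert from UTC-6).
Chen in UTC: 09:00-11:00, 14:45-18:00, 18:45-19:00 (subtract 1h to convert from UTC+1).
Carol ∩ Rosa: 09:00-12:00, 16:45-19:00.
Carol ∩ Rosa ∩ Chen: 09:00-11:00, 16:45-18:00, 18:45-19:00.
Those are the intersection windows.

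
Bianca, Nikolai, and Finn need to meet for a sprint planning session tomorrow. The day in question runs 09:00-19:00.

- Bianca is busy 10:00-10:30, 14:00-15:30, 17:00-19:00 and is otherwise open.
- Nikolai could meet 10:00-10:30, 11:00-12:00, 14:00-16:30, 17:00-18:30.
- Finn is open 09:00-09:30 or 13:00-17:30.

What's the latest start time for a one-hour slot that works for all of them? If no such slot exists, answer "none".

Bianca free: 09:00-10:00, 10:30-14:00, 15:30-17:00 (invert busy blocks within the working day).
Nikolai free: 10:00-10:30, 11:00-12:00, 14:00-16:30, 17:00-18:30.
Finn free: 09:00-09:30, 13:00-17:30.
Bianca ∩ Nikolai: 11:00-12:00, 15:30-16:30.
Bianca ∩ Nikolai ∩ Finn: 15:30-16:30.
So the common availability across everyone is 15:30-16:30.
The last common window of at least 60 minutes is 15:30-16:30; a 60-minute meeting can start as late as 15:30 and still end by 16:30.

15:30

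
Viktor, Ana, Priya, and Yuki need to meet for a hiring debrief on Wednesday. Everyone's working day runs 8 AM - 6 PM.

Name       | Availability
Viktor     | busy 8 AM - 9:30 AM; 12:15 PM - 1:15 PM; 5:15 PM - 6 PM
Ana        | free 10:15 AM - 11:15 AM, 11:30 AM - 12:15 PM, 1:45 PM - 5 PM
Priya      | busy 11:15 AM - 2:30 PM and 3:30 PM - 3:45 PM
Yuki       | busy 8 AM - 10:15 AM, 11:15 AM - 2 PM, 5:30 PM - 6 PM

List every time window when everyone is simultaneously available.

Viktor free: 09:30-12:15, 13:15-17:15 (invert busy blocks within the working day).
Ana free: 10:15-11:15, 11:30-12:15, 13:45-17:00.
Priya free: 08:00-11:15, 14:30-15:30, 15:45-18:00 (invert busy blocks within the working day).
Yuki free: 10:15-11:15, 14:00-17:30 (invert busy blocks within the working day).
Viktor ∩ Ana: 10:15-11:15, 11:30-12:15, 13:45-17:00.
Viktor ∩ Ana ∩ Priya: 10:15-11:15, 14:30-15:30, 15:45-17:00.
Viktor ∩ Ana ∩ Priya ∩ Yuki: 10:15-11:15, 14:30-15:30, 15:45-17:00.

10:15-11:15, 14:30-15:30, 15:45-17:00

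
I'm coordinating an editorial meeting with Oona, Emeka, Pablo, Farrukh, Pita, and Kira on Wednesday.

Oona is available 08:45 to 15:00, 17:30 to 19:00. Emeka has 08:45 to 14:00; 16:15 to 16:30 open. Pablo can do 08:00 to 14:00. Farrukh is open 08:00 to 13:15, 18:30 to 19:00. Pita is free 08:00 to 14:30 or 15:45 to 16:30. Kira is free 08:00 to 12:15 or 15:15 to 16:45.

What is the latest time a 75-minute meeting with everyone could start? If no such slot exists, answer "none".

Oona ∩ Emeka: 08:45-14:00.
Oona ∩ Emeka ∩ Pablo: 08:45-14:00.
Oona ∩ Emeka ∩ Pablo ∩ Farrukh: 08:45-13:15.
Oona ∩ Emeka ∩ Pablo ∩ Farrukh ∩ Pita: 08:45-13:15.
Oona ∩ Emeka ∩ Pablo ∩ Farrukh ∩ Pita ∩ Kira: 08:45-12:15.
So the common availability across everyone is 08:45-12:15.
The last common window of at least 75 minutes is 08:45-12:15; a 75-minute meeting can start as late as 11:00 and still end by 12:15.

11:00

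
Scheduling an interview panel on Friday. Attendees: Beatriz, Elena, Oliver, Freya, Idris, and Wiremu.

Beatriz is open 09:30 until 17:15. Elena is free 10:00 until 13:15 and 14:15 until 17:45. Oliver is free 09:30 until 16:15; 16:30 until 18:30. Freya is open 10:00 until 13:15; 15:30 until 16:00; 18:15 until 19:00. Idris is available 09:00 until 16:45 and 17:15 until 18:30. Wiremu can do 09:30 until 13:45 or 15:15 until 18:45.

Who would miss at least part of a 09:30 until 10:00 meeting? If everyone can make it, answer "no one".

Elena, Freya

Beatriz: free for 09:30-10:00. Elena: not fully free for 09:30-10:00. Oliver: free for 09:30-10:00. Freya: not fully free for 09:30-10:00. Idris: free for 09:30-10:00. Wiremu: free for 09:30-10:00.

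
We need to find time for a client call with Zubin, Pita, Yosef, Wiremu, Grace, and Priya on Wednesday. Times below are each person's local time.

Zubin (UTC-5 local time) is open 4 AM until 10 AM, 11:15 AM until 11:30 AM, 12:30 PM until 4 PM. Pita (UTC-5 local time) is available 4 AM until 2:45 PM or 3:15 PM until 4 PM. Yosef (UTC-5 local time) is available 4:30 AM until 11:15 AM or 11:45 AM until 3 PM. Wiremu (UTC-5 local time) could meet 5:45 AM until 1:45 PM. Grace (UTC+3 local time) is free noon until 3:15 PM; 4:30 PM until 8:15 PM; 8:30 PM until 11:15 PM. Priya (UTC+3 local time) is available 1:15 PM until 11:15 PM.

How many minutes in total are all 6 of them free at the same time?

255

Zubin in UTC: 09:00-15:00, 16:15-16:30, 17:30-21:00 (add 5h to convert from UTC-5).
Pita in UTC: 09:00-19:45, 20:15-21:00 (add 5h to convert from UTC-5).
Yosef in UTC: 09:30-16:15, 16:45-20:00 (add 5h to convert from UTC-5).
Wiremu in UTC: 10:45-18:45 (add 5h to convert from UTC-5).
Grace in UTC: 09:00-12:15, 13:30-17:15, 17:30-20:15 (subtract 3h to convert from UTC+3).
Priya in UTC: 10:15-20:15 (subtract 3h to convert from UTC+3).
Zubin ∩ Pita: 09:00-15:00, 16:15-16:30, 17:30-19:45, 20:15-21:00.
Zubin ∩ Pita ∩ Yosef: 09:30-15:00, 17:30-19:45.
Zubin ∩ Pita ∩ Yosef ∩ Wiremu: 10:45-15:00, 17:30-18:45.
Zubin ∩ Pita ∩ Yosef ∩ Wiremu ∩ Grace: 10:45-12:15, 13:30-15:00, 17:30-18:45.
Zubin ∩ Pita ∩ Yosef ∩ Wiremu ∩ Grace ∩ Priya: 10:45-12:15, 13:30-15:00, 17:30-18:45.
Those are the intersection windows.
Summing the common windows: 90 + 90 + 75 = 255 minutes.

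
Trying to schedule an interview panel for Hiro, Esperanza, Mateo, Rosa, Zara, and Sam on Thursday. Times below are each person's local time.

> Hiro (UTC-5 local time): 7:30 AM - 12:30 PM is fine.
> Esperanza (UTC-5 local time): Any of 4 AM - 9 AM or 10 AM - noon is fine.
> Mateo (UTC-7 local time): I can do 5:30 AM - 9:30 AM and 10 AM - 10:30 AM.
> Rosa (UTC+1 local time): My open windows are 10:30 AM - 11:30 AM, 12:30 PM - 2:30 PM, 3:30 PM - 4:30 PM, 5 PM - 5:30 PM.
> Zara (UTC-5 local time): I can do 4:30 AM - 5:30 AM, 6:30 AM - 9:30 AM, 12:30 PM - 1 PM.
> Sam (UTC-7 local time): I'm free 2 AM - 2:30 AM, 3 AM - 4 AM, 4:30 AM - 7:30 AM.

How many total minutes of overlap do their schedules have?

Hiro in UTC: 12:30-17:30 (add 5h to convert from UTC-5).
Esperanza in UTC: 09:00-14:00, 15:00-17:00 (add 5h to convert from UTC-5).
Mateo in UTC: 12:30-16:30, 17:00-17:30 (add 7h to convert from UTC-7).
Rosa in UTC: 09:30-10:30, 11:30-13:30, 14:30-15:30, 16:00-16:30 (subtract 1h to convert from UTC+1).
Zara in UTC: 09:30-10:30, 11:30-14:30, 17:30-18:00 (add 5h to convert from UTC-5).
Sam in UTC: 09:00-09:30, 10:00-11:00, 11:30-14:30 (add 7h to convert from UTC-7).
Hiro ∩ Esperanza: 12:30-14:00, 15:00-17:00.
Hiro ∩ Esperanza ∩ Mateo: 12:30-14:00, 15:00-16:30.
Hiro ∩ Esperanza ∩ Mateo ∩ Rosa: 12:30-13:30, 15:00-15:30, 16:00-16:30.
Hiro ∩ Esperanza ∩ Mateo ∩ Rosa ∩ Zara: 12:30-13:30.
Hiro ∩ Esperanza ∩ Mateo ∩ Rosa ∩ Zara ∩ Sam: 12:30-13:30.
Those are the intersection windows.
That's a single block of 60 minutes.

60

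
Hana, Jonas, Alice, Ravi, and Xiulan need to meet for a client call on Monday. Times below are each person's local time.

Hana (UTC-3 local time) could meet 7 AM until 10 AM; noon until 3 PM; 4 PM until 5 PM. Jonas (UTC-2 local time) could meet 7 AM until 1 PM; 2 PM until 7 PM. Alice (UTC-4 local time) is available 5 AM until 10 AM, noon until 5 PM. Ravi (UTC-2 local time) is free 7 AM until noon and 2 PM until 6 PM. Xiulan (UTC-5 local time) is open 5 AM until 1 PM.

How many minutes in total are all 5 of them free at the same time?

300

Hana in UTC: 10:00-13:00, 15:00-18:00, 19:00-20:00 (add 3h to convert from UTC-3).
Jonas in UTC: 09:00-15:00, 16:00-21:00 (add 2h to convert from UTC-2).
Alice in UTC: 09:00-14:00, 16:00-21:00 (add 4h to convert from UTC-4).
Ravi in UTC: 09:00-14:00, 16:00-20:00 (add 2h to convert from UTC-2).
Xiulan in UTC: 10:00-18:00 (add 5h to convert from UTC-5).
Hana ∩ Jonas: 10:00-13:00, 16:00-18:00, 19:00-20:00.
Hana ∩ Jonas ∩ Alice: 10:00-13:00, 16:00-18:00, 19:00-20:00.
Hana ∩ Jonas ∩ Alice ∩ Ravi: 10:00-13:00, 16:00-18:00, 19:00-20:00.
Hana ∩ Jonas ∩ Alice ∩ Ravi ∩ Xiulan: 10:00-13:00, 16:00-18:00.
Summing the common windows: 180 + 120 = 300 minutes.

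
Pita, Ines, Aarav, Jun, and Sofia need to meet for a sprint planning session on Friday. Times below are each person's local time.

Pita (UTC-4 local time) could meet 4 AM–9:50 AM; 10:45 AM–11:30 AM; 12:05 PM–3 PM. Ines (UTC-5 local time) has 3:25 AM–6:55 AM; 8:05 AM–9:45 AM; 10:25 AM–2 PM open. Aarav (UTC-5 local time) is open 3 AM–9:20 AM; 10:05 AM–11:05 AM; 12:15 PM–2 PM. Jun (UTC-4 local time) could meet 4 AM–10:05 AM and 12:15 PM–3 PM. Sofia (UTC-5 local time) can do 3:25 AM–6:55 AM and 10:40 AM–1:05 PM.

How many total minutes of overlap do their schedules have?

260

Pita in UTC: 08:00-13:50, 14:45-15:30, 16:05-19:00 (add 4h to convert from UTC-4).
Ines in UTC: 08:25-11:55, 13:05-14:45, 15:25-19:00 (add 5h to convert from UTC-5).
Aarav in UTC: 08:00-14:20, 15:05-16:05, 17:15-19:00 (add 5h to convert from UTC-5).
Jun in UTC: 08:00-14:05, 16:15-19:00 (add 4h to convert from UTC-4).
Sofia in UTC: 08:25-11:55, 15:40-18:05 (add 5h to convert from UTC-5).
Pita ∩ Ines: 08:25-11:55, 13:05-13:50, 15:25-15:30, 16:05-19:00.
Pita ∩ Ines ∩ Aarav: 08:25-11:55, 13:05-13:50, 15:25-15:30, 17:15-19:00.
Pita ∩ Ines ∩ Aarav ∩ Jun: 08:25-11:55, 13:05-13:50, 17:15-19:00.
Pita ∩ Ines ∩ Aarav ∩ Jun ∩ Sofia: 08:25-11:55, 17:15-18:05.
Those are the intersection windows.
Summing the common windows: 210 + 50 = 260 minutes.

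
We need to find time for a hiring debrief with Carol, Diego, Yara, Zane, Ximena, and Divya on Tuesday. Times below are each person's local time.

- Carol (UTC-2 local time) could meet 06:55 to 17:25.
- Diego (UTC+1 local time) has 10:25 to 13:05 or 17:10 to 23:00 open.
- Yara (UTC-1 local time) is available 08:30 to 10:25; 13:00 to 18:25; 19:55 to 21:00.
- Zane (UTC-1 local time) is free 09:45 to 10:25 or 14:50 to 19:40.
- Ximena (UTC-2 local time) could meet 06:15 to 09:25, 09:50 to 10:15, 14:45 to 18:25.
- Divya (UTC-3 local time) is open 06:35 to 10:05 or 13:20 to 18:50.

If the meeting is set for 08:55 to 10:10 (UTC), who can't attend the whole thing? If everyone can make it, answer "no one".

Diego, Divya, Yara, Zane

Carol in UTC: 08:55-19:25 (add 2h to convert from UTC-2).
Diego in UTC: 09:25-12:05, 16:10-22:00 (subtract 1h to convert from UTC+1).
Yara in UTC: 09:30-11:25, 14:00-19:25, 20:55-22:00 (add 1h to convert from UTC-1).
Zane in UTC: 10:45-11:25, 15:50-20:40 (add 1h to convert from UTC-1).
Ximena in UTC: 08:15-11:25, 11:50-12:15, 16:45-20:25 (add 2h to convert from UTC-2).
Divya in UTC: 09:35-13:05, 16:20-21:50 (add 3h to convert from UTC-3).
Carol: free for 08:55-10:10. Diego: not fully free for 08:55-10:10. Yara: not fully free for 08:55-10:10. Zane: not fully free for 08:55-10:10. Ximena: free for 08:55-10:10. Divya: not fully free for 08:55-10:10.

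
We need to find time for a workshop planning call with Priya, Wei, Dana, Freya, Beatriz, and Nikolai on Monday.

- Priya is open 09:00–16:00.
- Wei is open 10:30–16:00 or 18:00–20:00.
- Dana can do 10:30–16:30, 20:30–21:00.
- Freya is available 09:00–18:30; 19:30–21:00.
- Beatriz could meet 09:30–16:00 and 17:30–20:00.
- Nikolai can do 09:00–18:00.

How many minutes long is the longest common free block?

Priya ∩ Wei: 10:30-16:00.
Priya ∩ Wei ∩ Dana: 10:30-16:00.
Priya ∩ Wei ∩ Dana ∩ Freya: 10:30-16:00.
Priya ∩ Wei ∩ Dana ∩ Freya ∩ Beatriz: 10:30-16:00.
Priya ∩ Wei ∩ Dana ∩ Freya ∩ Beatriz ∩ Nikolai: 10:30-16:00.
Those are the intersection windows.
The longest is 10:30-16:00 at 330 minutes.

330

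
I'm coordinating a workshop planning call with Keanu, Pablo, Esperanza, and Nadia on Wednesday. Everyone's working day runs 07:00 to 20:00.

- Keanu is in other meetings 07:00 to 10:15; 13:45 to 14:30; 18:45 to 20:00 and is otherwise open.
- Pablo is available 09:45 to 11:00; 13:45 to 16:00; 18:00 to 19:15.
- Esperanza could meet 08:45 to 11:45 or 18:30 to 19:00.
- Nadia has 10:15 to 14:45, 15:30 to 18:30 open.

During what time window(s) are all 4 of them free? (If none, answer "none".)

Keanu free: 10:15-13:45, 14:30-18:45 (invert busy blocks within the working day).
Pablo free: 09:45-11:00, 13:45-16:00, 18:00-19:15.
Esperanza free: 08:45-11:45, 18:30-19:00.
Nadia free: 10:15-14:45, 15:30-18:30.
Keanu ∩ Pablo: 10:15-11:00, 14:30-16:00, 18:00-18:45.
Keanu ∩ Pablo ∩ Esperanza: 10:15-11:00, 18:30-18:45.
Keanu ∩ Pablo ∩ Esperanza ∩ Nadia: 10:15-11:00.
So the common availability across everyone is 10:15-11:00.

10:15-11:00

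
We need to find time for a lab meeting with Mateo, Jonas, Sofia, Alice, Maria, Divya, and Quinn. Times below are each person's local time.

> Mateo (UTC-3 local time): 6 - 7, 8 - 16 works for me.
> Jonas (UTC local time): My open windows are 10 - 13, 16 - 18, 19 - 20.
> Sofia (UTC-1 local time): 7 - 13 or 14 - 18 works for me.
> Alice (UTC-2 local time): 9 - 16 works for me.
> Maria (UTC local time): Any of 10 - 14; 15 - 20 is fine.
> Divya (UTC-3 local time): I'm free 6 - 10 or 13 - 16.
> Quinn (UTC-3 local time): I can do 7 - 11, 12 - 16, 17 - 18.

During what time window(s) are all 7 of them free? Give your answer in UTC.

11:00-13:00, 16:00-18:00

Mateo in UTC: 09:00-10:00, 11:00-19:00 (add 3h to convert from UTC-3).
Jonas in UTC: 10:00-13:00, 16:00-18:00, 19:00-20:00.
Sofia in UTC: 08:00-14:00, 15:00-19:00 (add 1h to convert from UTC-1).
Alice in UTC: 11:00-18:00 (add 2h to convert from UTC-2).
Maria in UTC: 10:00-14:00, 15:00-20:00.
Divya in UTC: 09:00-13:00, 16:00-19:00 (add 3h to convert from UTC-3).
Quinn in UTC: 10:00-14:00, 15:00-19:00, 20:00-21:00 (add 3h to convert from UTC-3).
Mateo ∩ Jonas: 11:00-13:00, 16:00-18:00.
Mateo ∩ Jonas ∩ Sofia: 11:00-13:00, 16:00-18:00.
Mateo ∩ Jonas ∩ Sofia ∩ Alice: 11:00-13:00, 16:00-18:00.
Mateo ∩ Jonas ∩ Sofia ∩ Alice ∩ Maria: 11:00-13:00, 16:00-18:00.
Mateo ∩ Jonas ∩ Sofia ∩ Alice ∩ Maria ∩ Divya: 11:00-13:00, 16:00-18:00.
Mateo ∩ Jonas ∩ Sofia ∩ Alice ∩ Maria ∩ Divya ∩ Quinn: 11:00-13:00, 16:00-18:00.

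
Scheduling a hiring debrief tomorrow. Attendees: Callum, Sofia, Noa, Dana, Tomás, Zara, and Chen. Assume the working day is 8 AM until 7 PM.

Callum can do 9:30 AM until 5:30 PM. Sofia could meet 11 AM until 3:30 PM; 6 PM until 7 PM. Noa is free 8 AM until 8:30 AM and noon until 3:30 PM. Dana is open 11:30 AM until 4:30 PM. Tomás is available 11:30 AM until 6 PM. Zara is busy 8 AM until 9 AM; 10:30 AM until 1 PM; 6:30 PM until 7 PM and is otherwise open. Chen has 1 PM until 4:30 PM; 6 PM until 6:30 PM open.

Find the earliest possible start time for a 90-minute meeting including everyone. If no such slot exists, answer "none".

13:00

Callum free: 09:30-17:30.
Sofia free: 11:00-15:30, 18:00-19:00.
Noa free: 08:00-08:30, 12:00-15:30.
Dana free: 11:30-16:30.
Tomás free: 11:30-18:00.
Zara free: 09:00-10:30, 13:00-18:30 (invert busy blocks within the working day).
Chen free: 13:00-16:30, 18:00-18:30.
Callum ∩ Sofia: 11:00-15:30.
Callum ∩ Sofia ∩ Noa: 12:00-15:30.
Callum ∩ Sofia ∩ Noa ∩ Dana: 12:00-15:30.
Callum ∩ Sofia ∩ Noa ∩ Dana ∩ Tomás: 12:00-15:30.
Callum ∩ Sofia ∩ Noa ∩ Dana ∩ Tomás ∩ Zara: 13:00-15:30.
Callum ∩ Sofia ∩ Noa ∩ Dana ∩ Tomás ∩ Zara ∩ Chen: 13:00-15:30.
The first common window of at least 90 minutes is 13:00-15:30, so the earliest start is 13:00.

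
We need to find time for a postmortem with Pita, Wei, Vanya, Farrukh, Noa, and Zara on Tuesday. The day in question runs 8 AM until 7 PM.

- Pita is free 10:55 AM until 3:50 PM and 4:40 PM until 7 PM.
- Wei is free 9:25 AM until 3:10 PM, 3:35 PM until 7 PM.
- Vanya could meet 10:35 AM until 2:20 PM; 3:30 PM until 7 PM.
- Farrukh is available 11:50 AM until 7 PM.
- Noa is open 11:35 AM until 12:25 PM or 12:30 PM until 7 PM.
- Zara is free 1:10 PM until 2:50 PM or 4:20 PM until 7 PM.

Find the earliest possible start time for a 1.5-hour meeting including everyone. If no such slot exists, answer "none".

Pita ∩ Wei: 10:55-15:10, 15:35-15:50, 16:40-19:00.
Pita ∩ Wei ∩ Vanya: 10:55-14:20, 15:35-15:50, 16:40-19:00.
Pita ∩ Wei ∩ Vanya ∩ Farrukh: 11:50-14:20, 15:35-15:50, 16:40-19:00.
Pita ∩ Wei ∩ Vanya ∩ Farrukh ∩ Noa: 11:50-12:25, 12:30-14:20, 15:35-15:50, 16:40-19:00.
Pita ∩ Wei ∩ Vanya ∩ Farrukh ∩ Noa ∩ Zara: 13:10-14:20, 16:40-19:00.
The first common window of at least 90 minutes is 16:40-19:00, so the earliest start is 16:40.

16:40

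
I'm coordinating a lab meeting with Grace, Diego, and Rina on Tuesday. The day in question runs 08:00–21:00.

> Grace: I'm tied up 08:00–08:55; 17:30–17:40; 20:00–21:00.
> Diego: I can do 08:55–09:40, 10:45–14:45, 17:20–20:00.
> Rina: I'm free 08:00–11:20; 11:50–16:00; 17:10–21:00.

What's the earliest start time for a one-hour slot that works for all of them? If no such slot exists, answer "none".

Grace free: 08:55-17:30, 17:40-20:00 (invert busy blocks within the working day).
Diego free: 08:55-09:40, 10:45-14:45, 17:20-20:00.
Rina free: 08:00-11:20, 11:50-16:00, 17:10-21:00.
Grace ∩ Diego: 08:55-09:40, 10:45-14:45, 17:20-17:30, 17:40-20:00.
Grace ∩ Diego ∩ Rina: 08:55-09:40, 10:45-11:20, 11:50-14:45, 17:20-17:30, 17:40-20:00.
Those are the intersection windows.
The first common window of at least 60 minutes is 11:50-14:45, so the earliest start is 11:50.

11:50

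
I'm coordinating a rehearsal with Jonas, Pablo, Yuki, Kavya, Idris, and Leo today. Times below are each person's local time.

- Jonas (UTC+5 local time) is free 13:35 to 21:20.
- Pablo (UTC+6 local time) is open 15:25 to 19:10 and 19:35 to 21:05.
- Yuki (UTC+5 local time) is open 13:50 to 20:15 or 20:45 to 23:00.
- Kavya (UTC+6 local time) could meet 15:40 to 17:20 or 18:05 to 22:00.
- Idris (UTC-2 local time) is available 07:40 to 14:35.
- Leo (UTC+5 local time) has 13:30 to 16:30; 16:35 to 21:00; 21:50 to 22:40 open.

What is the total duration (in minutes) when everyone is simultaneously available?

Jonas in UTC: 08:35-16:20 (subtract 5h to convert from UTC+5).
Pablo in UTC: 09:25-13:10, 13:35-15:05 (subtract 6h to convert from UTC+6).
Yuki in UTC: 08:50-15:15, 15:45-18:00 (subtract 5h to convert from UTC+5).
Kavya in UTC: 09:40-11:20, 12:05-16:00 (subtract 6h to convert from UTC+6).
Idris in UTC: 09:40-16:35 (add 2h to convert from UTC-2).
Leo in UTC: 08:30-11:30, 11:35-16:00, 16:50-17:40 (subtract 5h to convert from UTC+5).
Jonas ∩ Pablo: 09:25-13:10, 13:35-15:05.
Jonas ∩ Pablo ∩ Yuki: 09:25-13:10, 13:35-15:05.
Jonas ∩ Pablo ∩ Yuki ∩ Kavya: 09:40-11:20, 12:05-13:10, 13:35-15:05.
Jonas ∩ Pablo ∩ Yuki ∩ Kavya ∩ Idris: 09:40-11:20, 12:05-13:10, 13:35-15:05.
Jonas ∩ Pablo ∩ Yuki ∩ Kavya ∩ Idris ∩ Leo: 09:40-11:20, 12:05-13:10, 13:35-15:05.
Summing the common windows: 100 + 65 + 90 = 255 minutes.

255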